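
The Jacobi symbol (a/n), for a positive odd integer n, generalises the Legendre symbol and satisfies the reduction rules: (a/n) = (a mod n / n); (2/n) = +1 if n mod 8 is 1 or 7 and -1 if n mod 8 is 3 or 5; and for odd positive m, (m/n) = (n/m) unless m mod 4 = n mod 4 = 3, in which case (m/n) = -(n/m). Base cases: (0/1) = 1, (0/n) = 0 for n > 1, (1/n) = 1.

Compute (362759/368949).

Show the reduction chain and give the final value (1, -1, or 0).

-1

reciprocity: (362759/368949) = +1·(368949/362759) since 362759 mod 4 = 3, 368949 mod 4 = 1; sign now +1
(368949/362759) = (6190/362759)   [reduce mod 362759]
6190 = 2^1·3095; (2/362759) = +1 since 362759 mod 8 = 7, so (6190/362759) = (+1)^1·(3095/362759); sign now +1
reciprocity: (3095/362759) = -1·(362759/3095) since 3095 mod 4 = 3, 362759 mod 4 = 3; sign now -1
(362759/3095) = (644/3095)   [reduce mod 3095]
644 = 2^2·161; (2/3095) = +1 since 3095 mod 8 = 7, so (644/3095) = (+1)^2·(161/3095); sign now -1
reciprocity: (161/3095) = +1·(3095/161) since 161 mod 4 = 1, 3095 mod 4 = 3; sign now -1
(3095/161) = (36/161)   [reduce mod 161]
36 = 2^2·9; (2/161) = +1 since 161 mod 8 = 1, so (36/161) = (+1)^2·(9/161); sign now -1
reciprocity: (9/161) = +1·(161/9) since 9 mod 4 = 1, 161 mod 4 = 1; sign now -1
(161/9) = (8/9)   [reduce mod 9]
8 = 2^3·1; (2/9) = +1 since 9 mod 8 = 1, so (8/9) = (+1)^3·(1/9); sign now -1
(1/9) = 1; final value = sign = -1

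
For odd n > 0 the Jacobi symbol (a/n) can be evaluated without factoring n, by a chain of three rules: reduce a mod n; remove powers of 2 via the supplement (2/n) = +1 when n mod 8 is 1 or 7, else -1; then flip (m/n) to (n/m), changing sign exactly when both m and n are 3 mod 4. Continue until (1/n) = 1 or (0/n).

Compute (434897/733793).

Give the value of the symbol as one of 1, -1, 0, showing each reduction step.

flip (434897/733793) -> (733793/434897): both odd, 434897 mod 4 = 1, 733793 mod 4 = 1, so the flip contributes +1; sign now +1
(733793/434897): 733793 mod 434897 = 298896, so (733793/434897) = (298896/434897)
factor out 2^4: 298896 = 2^4·18681; with 434897 mod 8 = 1, (2/434897) = +1; sign now +1; continue with (18681/434897)
flip (18681/434897) -> (434897/18681): both odd, 18681 mod 4 = 1, 434897 mod 4 = 1, so the flip contributes +1; sign now +1
(434897/18681): 434897 mod 18681 = 5234, so (434897/18681) = (5234/18681)
factor out 2^1: 5234 = 2^1·2617; with 18681 mod 8 = 1, (2/18681) = +1; sign now +1; continue with (2617/18681)
flip (2617/18681) -> (18681/2617): both odd, 2617 mod 4 = 1, 18681 mod 4 = 1, so the flip contributes +1; sign now +1
(18681/2617): 18681 mod 2617 = 362, so (18681/2617) = (362/2617)
factor out 2^1: 362 = 2^1·181; with 2617 mod 8 = 1, (2/2617) = +1; sign now +1; continue with (181/2617)
flip (181/2617) -> (2617/181): both odd, 181 mod 4 = 1, 2617 mod 4 = 1, so the flip contributes +1; sign now +1
(2617/181): 2617 mod 181 = 83, so (2617/181) = (83/181)
flip (83/181) -> (181/83): both odd, 83 mod 4 = 3, 181 mod 4 = 1, so the flip contributes +1; sign now +1
(181/83): 181 mod 83 = 15, so (181/83) = (15/83)
flip (15/83) -> (83/15): both odd, 15 mod 4 = 3, 83 mod 4 = 3, so the flip contributes -1; sign now -1
(83/15): 83 mod 15 = 8, so (83/15) = (8/15)
factor out 2^3: 8 = 2^3·1; with 15 mod 8 = 7, (2/15) = +1; sign now -1; continue with (1/15)
reached (1/15) = 1, so the symbol is -1

-1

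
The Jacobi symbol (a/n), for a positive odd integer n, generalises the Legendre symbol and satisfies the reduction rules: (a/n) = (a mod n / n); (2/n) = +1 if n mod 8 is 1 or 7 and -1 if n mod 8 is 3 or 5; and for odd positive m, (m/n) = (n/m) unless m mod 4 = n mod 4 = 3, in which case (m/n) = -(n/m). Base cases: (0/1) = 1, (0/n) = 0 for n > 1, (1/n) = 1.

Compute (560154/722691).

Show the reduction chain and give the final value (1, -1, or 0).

factor out 2^1: 560154 = 2^1·280077; with 722691 mod 8 = 3, (2/722691) = -1; sign now -1; continue with (280077/722691)
flip (280077/722691) -> (722691/280077): both odd, 280077 mod 4 = 1, 722691 mod 4 = 3, so the flip contributes +1; sign now -1
(722691/280077): 722691 mod 280077 = 162537, so (722691/280077) = (162537/280077)
flip (162537/280077) -> (280077/162537): both odd, 162537 mod 4 = 1, 280077 mod 4 = 1, so the flip contributes +1; sign now -1
(280077/162537): 280077 mod 162537 = 117540, so (280077/162537) = (117540/162537)
factor out 2^2: 117540 = 2^2·29385; with 162537 mod 8 = 1, (2/162537) = +1; sign now -1; continue with (29385/162537)
flip (29385/162537) -> (162537/29385): both odd, 29385 mod 4 = 1, 162537 mod 4 = 1, so the flip contributes +1; sign now -1
(162537/29385): 162537 mod 29385 = 15612, so (162537/29385) = (15612/29385)
factor out 2^2: 15612 = 2^2·3903; with 29385 mod 8 = 1, (2/29385) = +1; sign now -1; continue with (3903/29385)
flip (3903/29385) -> (29385/3903): both odd, 3903 mod 4 = 3, 29385 mod 4 = 1, so the flip contributes +1; sign now -1
(29385/3903): 29385 mod 3903 = 2064, so (29385/3903) = (2064/3903)
factor out 2^4: 2064 = 2^4·129; with 3903 mod 8 = 7, (2/3903) = +1; sign now -1; continue with (129/3903)
flip (129/3903) -> (3903/129): both odd, 129 mod 4 = 1, 3903 mod 4 = 3, so the flip contributes +1; sign now -1
(3903/129): 3903 mod 129 = 33, so (3903/129) = (33/129)
flip (33/129) -> (129/33): both odd, 33 mod 4 = 1, 129 mod 4 = 1, so the flip contributes +1; sign now -1
(129/33): 129 mod 33 = 30, so (129/33) = (30/33)
factor out 2^1: 30 = 2^1·15; with 33 mod 8 = 1, (2/33) = +1; sign now -1; continue with (15/33)
flip (15/33) -> (33/15): both odd, 15 mod 4 = 3, 33 mod 4 = 1, so the flip contributes +1; sign now -1
(33/15): 33 mod 15 = 3, so (33/15) = (3/15)
flip (3/15) -> (15/3): both odd, 3 mod 4 = 3, 15 mod 4 = 3, so the flip contributes -1; sign now +1
(15/3): 15 mod 3 = 0, so (15/3) = (0/3)
reached (0/3); gcd(a, n) > 1, so (0/3) = 0 and the symbol is 0

0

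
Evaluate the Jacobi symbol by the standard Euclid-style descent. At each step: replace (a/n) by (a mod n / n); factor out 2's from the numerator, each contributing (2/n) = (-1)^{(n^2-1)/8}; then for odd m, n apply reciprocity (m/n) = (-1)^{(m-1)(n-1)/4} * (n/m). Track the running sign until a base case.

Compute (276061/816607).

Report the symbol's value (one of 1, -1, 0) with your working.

-1

reciprocity: (276061/816607) = +1·(816607/276061) since 276061 mod 4 = 1, 816607 mod 4 = 3; sign now +1
(816607/276061) = (264485/276061)   [reduce mod 276061]
reciprocity: (264485/276061) = +1·(276061/264485) since 264485 mod 4 = 1, 276061 mod 4 = 1; sign now +1
(276061/264485) = (11576/264485)   [reduce mod 264485]
11576 = 2^3·1447; (2/264485) = -1 since 264485 mod 8 = 5, so (11576/264485) = (-1)^3·(1447/264485); sign now -1
reciprocity: (1447/264485) = +1·(264485/1447) since 1447 mod 4 = 3, 264485 mod 4 = 1; sign now -1
(264485/1447) = (1131/1447)   [reduce mod 1447]
reciprocity: (1131/1447) = -1·(1447/1131) since 1131 mod 4 = 3, 1447 mod 4 = 3; sign now +1
(1447/1131) = (316/1131)   [reduce mod 1131]
316 = 2^2·79; (2/1131) = -1 since 1131 mod 8 = 3, so (316/1131) = (-1)^2·(79/1131); sign now +1
reciprocity: (79/1131) = -1·(1131/79) since 79 mod 4 = 3, 1131 mod 4 = 3; sign now -1
(1131/79) = (25/79)   [reduce mod 79]
reciprocity: (25/79) = +1·(79/25) since 25 mod 4 = 1, 79 mod 4 = 3; sign now -1
(79/25) = (4/25)   [reduce mod 25]
4 = 2^2·1; (2/25) = +1 since 25 mod 8 = 1, so (4/25) = (+1)^2·(1/25); sign now -1
(1/25) = 1; final value = sign = -1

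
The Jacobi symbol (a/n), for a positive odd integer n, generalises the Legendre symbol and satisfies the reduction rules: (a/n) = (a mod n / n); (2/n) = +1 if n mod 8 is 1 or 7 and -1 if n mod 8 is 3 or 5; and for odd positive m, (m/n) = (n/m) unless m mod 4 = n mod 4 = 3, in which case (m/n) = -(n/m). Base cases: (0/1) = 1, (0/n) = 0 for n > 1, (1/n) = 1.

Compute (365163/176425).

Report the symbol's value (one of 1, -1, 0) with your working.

(365163/176425): 365163 mod 176425 = 12313, so (365163/176425) = (12313/176425)
flip (12313/176425) -> (176425/12313): both odd, 12313 mod 4 = 1, 176425 mod 4 = 1, so the flip contributes +1; sign now +1
(176425/12313): 176425 mod 12313 = 4043, so (176425/12313) = (4043/12313)
flip (4043/12313) -> (12313/4043): both odd, 4043 mod 4 = 3, 12313 mod 4 = 1, so the flip contributes +1; sign now +1
(12313/4043): 12313 mod 4043 = 184, so (12313/4043) = (184/4043)
factor out 2^3: 184 = 2^3·23; with 4043 mod 8 = 3, (2/4043) = -1; sign now -1; continue with (23/4043)
flip (23/4043) -> (4043/23): both odd, 23 mod 4 = 3, 4043 mod 4 = 3, so the flip contributes -1; sign now +1
(4043/23): 4043 mod 23 = 18, so (4043/23) = (18/23)
factor out 2^1: 18 = 2^1·9; with 23 mod 8 = 7, (2/23) = +1; sign now +1; continue with (9/23)
flip (9/23) -> (23/9): both odd, 9 mod 4 = 1, 23 mod 4 = 3, so the flip contributes +1; sign now +1
(23/9): 23 mod 9 = 5, so (23/9) = (5/9)
flip (5/9) -> (9/5): both odd, 5 mod 4 = 1, 9 mod 4 = 1, so the flip contributes +1; sign now +1
(9/5): 9 mod 5 = 4, so (9/5) = (4/5)
factor out 2^2: 4 = 2^2·1; with 5 mod 8 = 5, (2/5) = -1; sign now +1; continue with (1/5)
reached (1/5) = 1, so the symbol is +1

1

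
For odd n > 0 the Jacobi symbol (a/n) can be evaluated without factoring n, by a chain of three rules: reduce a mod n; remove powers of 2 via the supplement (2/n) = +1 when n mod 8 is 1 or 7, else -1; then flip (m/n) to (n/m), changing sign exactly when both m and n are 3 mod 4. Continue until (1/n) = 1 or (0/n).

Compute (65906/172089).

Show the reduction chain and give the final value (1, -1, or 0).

65906 = 2^1·32953; (2/172089) = +1 since 172089 mod 8 = 1, so (65906/172089) = (+1)^1·(32953/172089); sign now +1
reciprocity: (32953/172089) = +1·(172089/32953) since 32953 mod 4 = 1, 172089 mod 4 = 1; sign now +1
(172089/32953) = (7324/32953)   [reduce mod 32953]
7324 = 2^2·1831; (2/32953) = +1 since 32953 mod 8 = 1, so (7324/32953) = (+1)^2·(1831/32953); sign now +1
reciprocity: (1831/32953) = +1·(32953/1831) since 1831 mod 4 = 3, 32953 mod 4 = 1; sign now +1
(32953/1831) = (1826/1831)   [reduce mod 1831]
1826 = 2^1·913; (2/1831) = +1 since 1831 mod 8 = 7, so (1826/1831) = (+1)^1·(913/1831); sign now +1
reciprocity: (913/1831) = +1·(1831/913) since 913 mod 4 = 1, 1831 mod 4 = 3; sign now +1
(1831/913) = (5/913)   [reduce mod 913]
reciprocity: (5/913) = +1·(913/5) since 5 mod 4 = 1, 913 mod 4 = 1; sign now +1
(913/5) = (3/5)   [reduce mod 5]
reciprocity: (3/5) = +1·(5/3) since 3 mod 4 = 3, 5 mod 4 = 1; sign now +1
(5/3) = (2/3)   [reduce mod 3]
2 = 2^1·1; (2/3) = -1 since 3 mod 8 = 3, so (2/3) = (-1)^1·(1/3); sign now -1
(1/3) = 1; final value = sign = -1

-1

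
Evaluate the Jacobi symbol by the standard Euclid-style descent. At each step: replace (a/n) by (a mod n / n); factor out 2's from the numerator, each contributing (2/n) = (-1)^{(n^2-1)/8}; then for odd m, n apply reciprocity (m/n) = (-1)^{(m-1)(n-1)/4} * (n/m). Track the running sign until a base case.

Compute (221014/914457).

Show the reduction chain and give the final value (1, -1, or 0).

-1

factor out 2^1: 221014 = 2^1·110507; with 914457 mod 8 = 1, (2/914457) = +1; sign now +1; continue with (110507/914457)
flip (110507/914457) -> (914457/110507): both odd, 110507 mod 4 = 3, 914457 mod 4 = 1, so the flip contributes +1; sign now +1
(914457/110507): 914457 mod 110507 = 30401, so (914457/110507) = (30401/110507)
flip (30401/110507) -> (110507/30401): both odd, 30401 mod 4 = 1, 110507 mod 4 = 3, so the flip contributes +1; sign now +1
(110507/30401): 110507 mod 30401 = 19304, so (110507/30401) = (19304/30401)
factor out 2^3: 19304 = 2^3·2413; with 30401 mod 8 = 1, (2/30401) = +1; sign now +1; continue with (2413/30401)
flip (2413/30401) -> (30401/2413): both odd, 2413 mod 4 = 1, 30401 mod 4 = 1, so the flip contributes +1; sign now +1
(30401/2413): 30401 mod 2413 = 1445, so (30401/2413) = (1445/2413)
flip (1445/2413) -> (2413/1445): both odd, 1445 mod 4 = 1, 2413 mod 4 = 1, so the flip contributes +1; sign now +1
(2413/1445): 2413 mod 1445 = 968, so (2413/1445) = (968/1445)
factor out 2^3: 968 = 2^3·121; with 1445 mod 8 = 5, (2/1445) = -1; sign now -1; continue with (121/1445)
flip (121/1445) -> (1445/121): both odd, 121 mod 4 = 1, 1445 mod 4 = 1, so the flip contributes +1; sign now -1
(1445/121): 1445 mod 121 = 114, so (1445/121) = (114/121)
factor out 2^1: 114 = 2^1·57; with 121 mod 8 = 1, (2/121) = +1; sign now -1; continue with (57/121)
flip (57/121) -> (121/57): both odd, 57 mod 4 = 1, 121 mod 4 = 1, so the flip contributes +1; sign now -1
(121/57): 121 mod 57 = 7, so (121/57) = (7/57)
flip (7/57) -> (57/7): both odd, 7 mod 4 = 3, 57 mod 4 = 1, so the flip contributes +1; sign now -1
(57/7): 57 mod 7 = 1, so (57/7) = (1/7)
reached (1/7) = 1, so the symbol is -1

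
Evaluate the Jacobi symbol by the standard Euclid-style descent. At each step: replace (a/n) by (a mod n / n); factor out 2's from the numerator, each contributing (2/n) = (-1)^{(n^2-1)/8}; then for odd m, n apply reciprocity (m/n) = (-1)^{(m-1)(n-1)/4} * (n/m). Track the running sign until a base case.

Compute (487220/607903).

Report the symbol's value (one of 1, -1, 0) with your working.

factor out 2^2: 487220 = 2^2·121805; with 607903 mod 8 = 7, (2/607903) = +1; sign now +1; continue with (121805/607903)
flip (121805/607903) -> (607903/121805): both odd, 121805 mod 4 = 1, 607903 mod 4 = 3, so the flip contributes +1; sign now +1
(607903/121805): 607903 mod 121805 = 120683, so (607903/121805) = (120683/121805)
flip (120683/121805) -> (121805/120683): both odd, 120683 mod 4 = 3, 121805 mod 4 = 1, so the flip contributes +1; sign now +1
(121805/120683): 121805 mod 120683 = 1122, so (121805/120683) = (1122/120683)
factor out 2^1: 1122 = 2^1·561; with 120683 mod 8 = 3, (2/120683) = -1; sign now -1; continue with (561/120683)
flip (561/120683) -> (120683/561): both odd, 561 mod 4 = 1, 120683 mod 4 = 3, so the flip contributes +1; sign now -1
(120683/561): 120683 mod 561 = 68, so (120683/561) = (68/561)
factor out 2^2: 68 = 2^2·17; with 561 mod 8 = 1, (2/561) = +1; sign now -1; continue with (17/561)
flip (17/561) -> (561/17): both odd, 17 mod 4 = 1, 561 mod 4 = 1, so the flip contributes +1; sign now -1
(561/17): 561 mod 17 = 0, so (561/17) = (0/17)
reached (0/17); gcd(a, n) > 1, so (0/17) = 0 and the symbol is 0

0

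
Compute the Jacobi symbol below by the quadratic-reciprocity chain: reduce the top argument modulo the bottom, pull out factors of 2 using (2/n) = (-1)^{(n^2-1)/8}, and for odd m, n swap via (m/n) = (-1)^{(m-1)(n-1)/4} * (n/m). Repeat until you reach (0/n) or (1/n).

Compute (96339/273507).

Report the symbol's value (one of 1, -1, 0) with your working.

reciprocity: (96339/273507) = -1·(273507/96339) since 96339 mod 4 = 3, 273507 mod 4 = 3; sign now -1
(273507/96339) = (80829/96339)   [reduce mod 96339]
reciprocity: (80829/96339) = +1·(96339/80829) since 80829 mod 4 = 1, 96339 mod 4 = 3; sign now -1
(96339/80829) = (15510/80829)   [reduce mod 80829]
15510 = 2^1·7755; (2/80829) = -1 since 80829 mod 8 = 5, so (15510/80829) = (-1)^1·(7755/80829); sign now +1
reciprocity: (7755/80829) = +1·(80829/7755) since 7755 mod 4 = 3, 80829 mod 4 = 1; sign now +1
(80829/7755) = (3279/7755)   [reduce mod 7755]
reciprocity: (3279/7755) = -1·(7755/3279) since 3279 mod 4 = 3, 7755 mod 4 = 3; sign now -1
(7755/3279) = (1197/3279)   [reduce mod 3279]
reciprocity: (1197/3279) = +1·(3279/1197) since 1197 mod 4 = 1, 3279 mod 4 = 3; sign now -1
(3279/1197) = (885/1197)   [reduce mod 1197]
reciprocity: (885/1197) = +1·(1197/885) since 885 mod 4 = 1, 1197 mod 4 = 1; sign now -1
(1197/885) = (312/885)   [reduce mod 885]
312 = 2^3·39; (2/885) = -1 since 885 mod 8 = 5, so (312/885) = (-1)^3·(39/885); sign now +1
reciprocity: (39/885) = +1·(885/39) since 39 mod 4 = 3, 885 mod 4 = 1; sign now +1
(885/39) = (27/39)   [reduce mod 39]
reciprocity: (27/39) = -1·(39/27) since 27 mod 4 = 3, 39 mod 4 = 3; sign now -1
(39/27) = (12/27)   [reduce mod 27]
12 = 2^2·3; (2/27) = -1 since 27 mod 8 = 3, so (12/27) = (-1)^2·(3/27); sign now -1
reciprocity: (3/27) = -1·(27/3) since 3 mod 4 = 3, 27 mod 4 = 3; sign now +1
(27/3) = (0/3)   [reduce mod 3]
(0/3) = 0   [gcd(a, n) > 1]; final value = 0

0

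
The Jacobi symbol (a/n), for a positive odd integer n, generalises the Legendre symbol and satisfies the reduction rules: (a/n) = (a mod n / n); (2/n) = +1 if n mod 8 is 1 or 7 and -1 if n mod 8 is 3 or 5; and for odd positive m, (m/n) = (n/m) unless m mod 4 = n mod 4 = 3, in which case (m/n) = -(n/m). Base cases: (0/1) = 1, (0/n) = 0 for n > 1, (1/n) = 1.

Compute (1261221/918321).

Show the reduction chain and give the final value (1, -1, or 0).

(1261221/918321): 1261221 mod 918321 = 342900, so (1261221/918321) = (342900/918321)
factor out 2^2: 342900 = 2^2·85725; with 918321 mod 8 = 1, (2/918321) = +1; sign now +1; continue with (85725/918321)
flip (85725/918321) -> (918321/85725): both odd, 85725 mod 4 = 1, 918321 mod 4 = 1, so the flip contributes +1; sign now +1
(918321/85725): 918321 mod 85725 = 61071, so (918321/85725) = (61071/85725)
flip (61071/85725) -> (85725/61071): both odd, 61071 mod 4 = 3, 85725 mod 4 = 1, so the flip contributes +1; sign now +1
(85725/61071): 85725 mod 61071 = 24654, so (85725/61071) = (24654/61071)
factor out 2^1: 24654 = 2^1·12327; with 61071 mod 8 = 7, (2/61071) = +1; sign now +1; continue with (12327/61071)
flip (12327/61071) -> (61071/12327): both odd, 12327 mod 4 = 3, 61071 mod 4 = 3, so the flip contributes -1; sign now -1
(61071/12327): 61071 mod 12327 = 11763, so (61071/12327) = (11763/12327)
flip (11763/12327) -> (12327/11763): both odd, 11763 mod 4 = 3, 12327 mod 4 = 3, so the flip contributes -1; sign now +1
(12327/11763): 12327 mod 11763 = 564, so (12327/11763) = (564/11763)
factor out 2^2: 564 = 2^2·141; with 11763 mod 8 = 3, (2/11763) = -1; sign now +1; continue with (141/11763)
flip (141/11763) -> (11763/141): both odd, 141 mod 4 = 1, 11763 mod 4 = 3, so the flip contributes +1; sign now +1
(11763/141): 11763 mod 141 = 60, so (11763/141) = (60/141)
factor out 2^2: 60 = 2^2·15; with 141 mod 8 = 5, (2/141) = -1; sign now +1; continue with (15/141)
flip (15/141) -> (141/15): both odd, 15 mod 4 = 3, 141 mod 4 = 1, so the flip contributes +1; sign now +1
(141/15): 141 mod 15 = 6, so (141/15) = (6/15)
factor out 2^1: 6 = 2^1·3; with 15 mod 8 = 7, (2/15) = +1; sign now +1; continue with (3/15)
flip (3/15) -> (15/3): both odd, 3 mod 4 = 3, 15 mod 4 = 3, so the flip contributes -1; sign now -1
(15/3): 15 mod 3 = 0, so (15/3) = (0/3)
reached (0/3); gcd(a, n) > 1, so (0/3) = 0 and the symbol is 0

0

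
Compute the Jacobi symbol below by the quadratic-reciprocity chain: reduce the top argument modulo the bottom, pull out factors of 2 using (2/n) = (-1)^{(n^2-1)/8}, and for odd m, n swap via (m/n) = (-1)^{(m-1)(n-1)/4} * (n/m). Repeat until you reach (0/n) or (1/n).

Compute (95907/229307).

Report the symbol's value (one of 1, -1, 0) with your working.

1

reciprocity: (95907/229307) = -1·(229307/95907) since 95907 mod 4 = 3, 229307 mod 4 = 3; sign now -1
(229307/95907) = (37493/95907)   [reduce mod 95907]
reciprocity: (37493/95907) = +1·(95907/37493) since 37493 mod 4 = 1, 95907 mod 4 = 3; sign now -1
(95907/37493) = (20921/37493)   [reduce mod 37493]
reciprocity: (20921/37493) = +1·(37493/20921) since 20921 mod 4 = 1, 37493 mod 4 = 1; sign now -1
(37493/20921) = (16572/20921)   [reduce mod 20921]
16572 = 2^2·4143; (2/20921) = +1 since 20921 mod 8 = 1, so (16572/20921) = (+1)^2·(4143/20921); sign now -1
reciprocity: (4143/20921) = +1·(20921/4143) since 4143 mod 4 = 3, 20921 mod 4 = 1; sign now -1
(20921/4143) = (206/4143)   [reduce mod 4143]
206 = 2^1·103; (2/4143) = +1 since 4143 mod 8 = 7, so (206/4143) = (+1)^1·(103/4143); sign now -1
reciprocity: (103/4143) = -1·(4143/103) since 103 mod 4 = 3, 4143 mod 4 = 3; sign now +1
(4143/103) = (23/103)   [reduce mod 103]
reciprocity: (23/103) = -1·(103/23) since 23 mod 4 = 3, 103 mod 4 = 3; sign now -1
(103/23) = (11/23)   [reduce mod 23]
reciprocity: (11/23) = -1·(23/11) since 11 mod 4 = 3, 23 mod 4 = 3; sign now +1
(23/11) = (1/11)   [reduce mod 11]
(1/11) = 1; final value = sign = +1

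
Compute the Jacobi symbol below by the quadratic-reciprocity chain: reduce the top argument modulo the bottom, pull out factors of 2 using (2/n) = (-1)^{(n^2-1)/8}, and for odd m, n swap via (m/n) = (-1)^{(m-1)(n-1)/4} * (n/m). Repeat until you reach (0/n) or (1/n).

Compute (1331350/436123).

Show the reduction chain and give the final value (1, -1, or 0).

-1

(1331350/436123) = (22981/436123)   [reduce mod 436123]
reciprocity: (22981/436123) = +1·(436123/22981) since 22981 mod 4 = 1, 436123 mod 4 = 3; sign now +1
(436123/22981) = (22465/22981)   [reduce mod 22981]
reciprocity: (22465/22981) = +1·(22981/22465) since 22465 mod 4 = 1, 22981 mod 4 = 1; sign now +1
(22981/22465) = (516/22465)   [reduce mod 22465]
516 = 2^2·129; (2/22465) = +1 since 22465 mod 8 = 1, so (516/22465) = (+1)^2·(129/22465); sign now +1
reciprocity: (129/22465) = +1·(22465/129) since 129 mod 4 = 1, 22465 mod 4 = 1; sign now +1
(22465/129) = (19/129)   [reduce mod 129]
reciprocity: (19/129) = +1·(129/19) since 19 mod 4 = 3, 129 mod 4 = 1; sign now +1
(129/19) = (15/19)   [reduce mod 19]
reciprocity: (15/19) = -1·(19/15) since 15 mod 4 = 3, 19 mod 4 = 3; sign now -1
(19/15) = (4/15)   [reduce mod 15]
4 = 2^2·1; (2/15) = +1 since 15 mod 8 = 7, so (4/15) = (+1)^2·(1/15); sign now -1
(1/15) = 1; final value = sign = -1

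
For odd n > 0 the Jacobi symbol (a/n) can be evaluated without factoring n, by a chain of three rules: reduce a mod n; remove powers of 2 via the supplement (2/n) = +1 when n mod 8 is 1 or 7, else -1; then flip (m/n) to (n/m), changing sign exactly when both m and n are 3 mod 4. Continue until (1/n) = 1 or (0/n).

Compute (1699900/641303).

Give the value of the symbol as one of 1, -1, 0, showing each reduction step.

(1699900/641303): 1699900 mod 641303 = 417294, so (1699900/641303) = (417294/641303)
factor out 2^1: 417294 = 2^1·208647; with 641303 mod 8 = 7, (2/641303) = +1; sign now +1; continue with (208647/641303)
flip (208647/641303) -> (641303/208647): both odd, 208647 mod 4 = 3, 641303 mod 4 = 3, so the flip contributes -1; sign now -1
(641303/208647): 641303 mod 208647 = 15362, so (641303/208647) = (15362/208647)
factor out 2^1: 15362 = 2^1·7681; with 208647 mod 8 = 7, (2/208647) = +1; sign now -1; continue with (7681/208647)
flip (7681/208647) -> (208647/7681): both odd, 7681 mod 4 = 1, 208647 mod 4 = 3, so the flip contributes +1; sign now -1
(208647/7681): 208647 mod 7681 = 1260, so (208647/7681) = (1260/7681)
factor out 2^2: 1260 = 2^2·315; with 7681 mod 8 = 1, (2/7681) = +1; sign now -1; continue with (315/7681)
flip (315/7681) -> (7681/315): both odd, 315 mod 4 = 3, 7681 mod 4 = 1, so the flip contributes +1; sign now -1
(7681/315): 7681 mod 315 = 121, so (7681/315) = (121/315)
flip (121/315) -> (315/121): both odd, 121 mod 4 = 1, 315 mod 4 = 3, so the flip contributes +1; sign now -1
(315/121): 315 mod 121 = 73, so (315/121) = (73/121)
flip (73/121) -> (121/73): both odd, 73 mod 4 = 1, 121 mod 4 = 1, so the flip contributes +1; sign now -1
(121/73): 121 mod 73 = 48, so (121/73) = (48/73)
factor out 2^4: 48 = 2^4·3; with 73 mod 8 = 1, (2/73) = +1; sign now -1; continue with (3/73)
flip (3/73) -> (73/3): both odd, 3 mod 4 = 3, 73 mod 4 = 1, so the flip contributes +1; sign now -1
(73/3): 73 mod 3 = 1, so (73/3) = (1/3)
reached (1/3) = 1, so the symbol is -1

-1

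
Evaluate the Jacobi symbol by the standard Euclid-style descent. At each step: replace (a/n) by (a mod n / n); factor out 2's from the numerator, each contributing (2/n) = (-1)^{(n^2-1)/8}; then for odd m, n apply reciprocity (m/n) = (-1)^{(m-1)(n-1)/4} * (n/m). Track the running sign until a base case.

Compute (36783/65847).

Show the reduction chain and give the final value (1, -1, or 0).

0

reciprocity: (36783/65847) = -1·(65847/36783) since 36783 mod 4 = 3, 65847 mod 4 = 3; sign now -1
(65847/36783) = (29064/36783)   [reduce mod 36783]
29064 = 2^3·3633; (2/36783) = +1 since 36783 mod 8 = 7, so (29064/36783) = (+1)^3·(3633/36783); sign now -1
reciprocity: (3633/36783) = +1·(36783/3633) since 3633 mod 4 = 1, 36783 mod 4 = 3; sign now -1
(36783/3633) = (453/3633)   [reduce mod 3633]
reciprocity: (453/3633) = +1·(3633/453) since 453 mod 4 = 1, 3633 mod 4 = 1; sign now -1
(3633/453) = (9/453)   [reduce mod 453]
reciprocity: (9/453) = +1·(453/9) since 9 mod 4 = 1, 453 mod 4 = 1; sign now -1
(453/9) = (3/9)   [reduce mod 9]
reciprocity: (3/9) = +1·(9/3) since 3 mod 4 = 3, 9 mod 4 = 1; sign now -1
(9/3) = (0/3)   [reduce mod 3]
(0/3) = 0   [gcd(a, n) > 1]; final value = 0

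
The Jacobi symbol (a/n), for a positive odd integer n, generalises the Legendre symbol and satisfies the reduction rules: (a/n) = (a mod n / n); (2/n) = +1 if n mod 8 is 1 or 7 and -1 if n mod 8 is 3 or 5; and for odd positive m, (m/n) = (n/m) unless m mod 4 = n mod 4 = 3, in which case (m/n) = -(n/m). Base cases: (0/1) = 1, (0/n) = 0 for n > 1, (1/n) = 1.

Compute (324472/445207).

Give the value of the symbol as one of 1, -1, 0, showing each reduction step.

-1

324472 = 2^3·40559; (2/445207) = +1 since 445207 mod 8 = 7, so (324472/445207) = (+1)^3·(40559/445207); sign now +1
reciprocity: (40559/445207) = -1·(445207/40559) since 40559 mod 4 = 3, 445207 mod 4 = 3; sign now -1
(445207/40559) = (39617/40559)   [reduce mod 40559]
reciprocity: (39617/40559) = +1·(40559/39617) since 39617 mod 4 = 1, 40559 mod 4 = 3; sign now -1
(40559/39617) = (942/39617)   [reduce mod 39617]
942 = 2^1·471; (2/39617) = +1 since 39617 mod 8 = 1, so (942/39617) = (+1)^1·(471/39617); sign now -1
reciprocity: (471/39617) = +1·(39617/471) since 471 mod 4 = 3, 39617 mod 4 = 1; sign now -1
(39617/471) = (53/471)   [reduce mod 471]
reciprocity: (53/471) = +1·(471/53) since 53 mod 4 = 1, 471 mod 4 = 3; sign now -1
(471/53) = (47/53)   [reduce mod 53]
reciprocity: (47/53) = +1·(53/47) since 47 mod 4 = 3, 53 mod 4 = 1; sign now -1
(53/47) = (6/47)   [reduce mod 47]
6 = 2^1·3; (2/47) = +1 since 47 mod 8 = 7, so (6/47) = (+1)^1·(3/47); sign now -1
reciprocity: (3/47) = -1·(47/3) since 3 mod 4 = 3, 47 mod 4 = 3; sign now +1
(47/3) = (2/3)   [reduce mod 3]
2 = 2^1·1; (2/3) = -1 since 3 mod 8 = 3, so (2/3) = (-1)^1·(1/3); sign now -1
(1/3) = 1; final value = sign = -1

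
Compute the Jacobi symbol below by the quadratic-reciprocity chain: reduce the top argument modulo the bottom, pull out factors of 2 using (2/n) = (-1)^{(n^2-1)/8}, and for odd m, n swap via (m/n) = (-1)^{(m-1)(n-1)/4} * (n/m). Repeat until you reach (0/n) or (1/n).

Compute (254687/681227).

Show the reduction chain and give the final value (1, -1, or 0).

flip (254687/681227) -> (681227/254687): both odd, 254687 mod 4 = 3, 681227 mod 4 = 3, so the flip contributes -1; sign now -1
(681227/254687): 681227 mod 254687 = 171853, so (681227/254687) = (171853/254687)
flip (171853/254687) -> (254687/171853): both odd, 171853 mod 4 = 1, 254687 mod 4 = 3, so the flip contributes +1; sign now -1
(254687/171853): 254687 mod 171853 = 82834, so (254687/171853) = (82834/171853)
factor out 2^1: 82834 = 2^1·41417; with 171853 mod 8 = 5, (2/171853) = -1; sign now +1; continue with (41417/171853)
flip (41417/171853) -> (171853/41417): both odd, 41417 mod 4 = 1, 171853 mod 4 = 1, so the flip contributes +1; sign now +1
(171853/41417): 171853 mod 41417 = 6185, so (171853/41417) = (6185/41417)
flip (6185/41417) -> (41417/6185): both odd, 6185 mod 4 = 1, 41417 mod 4 = 1, so the flip contributes +1; sign now +1
(41417/6185): 41417 mod 6185 = 4307, so (41417/6185) = (4307/6185)
flip (4307/6185) -> (6185/4307): both odd, 4307 mod 4 = 3, 6185 mod 4 = 1, so the flip contributes +1; sign now +1
(6185/4307): 6185 mod 4307 = 1878, so (6185/4307) = (1878/4307)
factor out 2^1: 1878 = 2^1·939; with 4307 mod 8 = 3, (2/4307) = -1; sign now -1; continue with (939/4307)
flip (939/4307) -> (4307/939): both odd, 939 mod 4 = 3, 4307 mod 4 = 3, so the flip contributes -1; sign now +1
(4307/939): 4307 mod 939 = 551, so (4307/939) = (551/939)
flip (551/939) -> (939/551): both odd, 551 mod 4 = 3, 939 mod 4 = 3, so the flip contributes -1; sign now -1
(939/551): 939 mod 551 = 388, so (939/551) = (388/551)
factor out 2^2: 388 = 2^2·97; with 551 mod 8 = 7, (2/551) = +1; sign now -1; continue with (97/551)
flip (97/551) -> (551/97): both odd, 97 mod 4 = 1, 551 mod 4 = 3, so the flip contributes +1; sign now -1
(551/97): 551 mod 97 = 66, so (551/97) = (66/97)
factor out 2^1: 66 = 2^1·33; with 97 mod 8 = 1, (2/97) = +1; sign now -1; continue with (33/97)
flip (33/97) -> (97/33): both odd, 33 mod 4 = 1, 97 mod 4 = 1, so the flip contributes +1; sign now -1
(97/33): 97 mod 33 = 31, so (97/33) = (31/33)
flip (31/33) -> (33/31): both odd, 31 mod 4 = 3, 33 mod 4 = 1, so the flip contributes +1; sign now -1
(33/31): 33 mod 31 = 2, so (33/31) = (2/31)
factor out 2^1: 2 = 2^1·1; with 31 mod 8 = 7, (2/31) = +1; sign now -1; continue with (1/31)
reached (1/31) = 1, so the symbol is -1

-1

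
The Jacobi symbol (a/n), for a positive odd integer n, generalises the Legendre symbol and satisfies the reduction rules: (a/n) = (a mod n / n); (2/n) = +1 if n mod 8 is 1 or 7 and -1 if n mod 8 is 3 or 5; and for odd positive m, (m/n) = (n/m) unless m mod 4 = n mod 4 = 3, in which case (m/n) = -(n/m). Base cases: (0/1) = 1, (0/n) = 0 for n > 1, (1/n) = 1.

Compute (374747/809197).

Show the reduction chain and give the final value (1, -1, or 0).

-1

flip (374747/809197) -> (809197/374747): both odd, 374747 mod 4 = 3, 809197 mod 4 = 1, so the flip contributes +1; sign now +1
(809197/374747): 809197 mod 374747 = 59703, so (809197/374747) = (59703/374747)
flip (59703/374747) -> (374747/59703): both odd, 59703 mod 4 = 3, 374747 mod 4 = 3, so the flip contributes -1; sign now -1
(374747/59703): 374747 mod 59703 = 16529, so (374747/59703) = (16529/59703)
flip (16529/59703) -> (59703/16529): both odd, 16529 mod 4 = 1, 59703 mod 4 = 3, so the flip contributes +1; sign now -1
(59703/16529): 59703 mod 16529 = 10116, so (59703/16529) = (10116/16529)
factor out 2^2: 10116 = 2^2·2529; with 16529 mod 8 = 1, (2/16529) = +1; sign now -1; continue with (2529/16529)
flip (2529/16529) -> (16529/2529): both odd, 2529 mod 4 = 1, 16529 mod 4 = 1, so the flip contributes +1; sign now -1
(16529/2529): 16529 mod 2529 = 1355, so (16529/2529) = (1355/2529)
flip (1355/2529) -> (2529/1355): both odd, 1355 mod 4 = 3, 2529 mod 4 = 1, so the flip contributes +1; sign now -1
(2529/1355): 2529 mod 1355 = 1174, so (2529/1355) = (1174/1355)
factor out 2^1: 1174 = 2^1·587; with 1355 mod 8 = 3, (2/1355) = -1; sign now +1; continue with (587/1355)
flip (587/1355) -> (1355/587): both odd, 587 mod 4 = 3, 1355 mod 4 = 3, so the flip contributes -1; sign now -1
(1355/587): 1355 mod 587 = 181, so (1355/587) = (181/587)
flip (181/587) -> (587/181): both odd, 181 mod 4 = 1, 587 mod 4 = 3, so the flip contributes +1; sign now -1
(587/181): 587 mod 181 = 44, so (587/181) = (44/181)
factor out 2^2: 44 = 2^2·11; with 181 mod 8 = 5, (2/181) = -1; sign now -1; continue with (11/181)
flip (11/181) -> (181/11): both odd, 11 mod 4 = 3, 181 mod 4 = 1, so the flip contributes +1; sign now -1
(181/11): 181 mod 11 = 5, so (181/11) = (5/11)
flip (5/11) -> (11/5): both odd, 5 mod 4 = 1, 11 mod 4 = 3, so the flip contributes +1; sign now -1
(11/5): 11 mod 5 = 1, so (11/5) = (1/5)
reached (1/5) = 1, so the symbol is -1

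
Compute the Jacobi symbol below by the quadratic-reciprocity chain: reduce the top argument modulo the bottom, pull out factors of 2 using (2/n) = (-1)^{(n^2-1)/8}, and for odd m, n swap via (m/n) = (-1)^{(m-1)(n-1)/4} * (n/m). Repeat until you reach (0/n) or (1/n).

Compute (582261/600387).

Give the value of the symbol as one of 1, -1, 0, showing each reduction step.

0

flip (582261/600387) -> (600387/582261): both odd, 582261 mod 4 = 1, 600387 mod 4 = 3, so the flip contributes +1; sign now +1
(600387/582261): 600387 mod 582261 = 18126, so (600387/582261) = (18126/582261)
factor out 2^1: 18126 = 2^1·9063; with 582261 mod 8 = 5, (2/582261) = -1; sign now -1; continue with (9063/582261)
flip (9063/582261) -> (582261/9063): both odd, 9063 mod 4 = 3, 582261 mod 4 = 1, so the flip contributes +1; sign now -1
(582261/9063): 582261 mod 9063 = 2229, so (582261/9063) = (2229/9063)
flip (2229/9063) -> (9063/2229): both odd, 2229 mod 4 = 1, 9063 mod 4 = 3, so the flip contributes +1; sign now -1
(9063/2229): 9063 mod 2229 = 147, so (9063/2229) = (147/2229)
flip (147/2229) -> (2229/147): both odd, 147 mod 4 = 3, 2229 mod 4 = 1, so the flip contributes +1; sign now -1
(2229/147): 2229 mod 147 = 24, so (2229/147) = (24/147)
factor out 2^3: 24 = 2^3·3; with 147 mod 8 = 3, (2/147) = -1; sign now +1; continue with (3/147)
flip (3/147) -> (147/3): both odd, 3 mod 4 = 3, 147 mod 4 = 3, so the flip contributes -1; sign now -1
(147/3): 147 mod 3 = 0, so (147/3) = (0/3)
reached (0/3); gcd(a, n) > 1, so (0/3) = 0 and the symbol is 0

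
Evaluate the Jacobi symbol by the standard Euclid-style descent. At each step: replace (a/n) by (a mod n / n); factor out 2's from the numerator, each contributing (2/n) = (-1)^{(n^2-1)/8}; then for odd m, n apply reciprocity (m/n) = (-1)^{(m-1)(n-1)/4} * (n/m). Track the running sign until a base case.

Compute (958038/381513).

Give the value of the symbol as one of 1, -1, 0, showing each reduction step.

0

(958038/381513): 958038 mod 381513 = 195012, so (958038/381513) = (195012/381513)
factor out 2^2: 195012 = 2^2·48753; with 381513 mod 8 = 1, (2/381513) = +1; sign now +1; continue with (48753/381513)
flip (48753/381513) -> (381513/48753): both odd, 48753 mod 4 = 1, 381513 mod 4 = 1, so the flip contributes +1; sign now +1
(381513/48753): 381513 mod 48753 = 40242, so (381513/48753) = (40242/48753)
factor out 2^1: 40242 = 2^1·20121; with 48753 mod 8 = 1, (2/48753) = +1; sign now +1; continue with (20121/48753)
flip (20121/48753) -> (48753/20121): both odd, 20121 mod 4 = 1, 48753 mod 4 = 1, so the flip contributes +1; sign now +1
(48753/20121): 48753 mod 20121 = 8511, so (48753/20121) = (8511/20121)
flip (8511/20121) -> (20121/8511): both odd, 8511 mod 4 = 3, 20121 mod 4 = 1, so the flip contributes +1; sign now +1
(20121/8511): 20121 mod 8511 = 3099, so (20121/8511) = (3099/8511)
flip (3099/8511) -> (8511/3099): both odd, 3099 mod 4 = 3, 8511 mod 4 = 3, so the flip contributes -1; sign now -1
(8511/3099): 8511 mod 3099 = 2313, so (8511/3099) = (2313/3099)
flip (2313/3099) -> (3099/2313): both odd, 2313 mod 4 = 1, 3099 mod 4 = 3, so the flip contributes +1; sign now -1
(3099/2313): 3099 mod 2313 = 786, so (3099/2313) = (786/2313)
factor out 2^1: 786 = 2^1·393; with 2313 mod 8 = 1, (2/2313) = +1; sign now -1; continue with (393/2313)
flip (393/2313) -> (2313/393): both odd, 393 mod 4 = 1, 2313 mod 4 = 1, so the flip contributes +1; sign now -1
(2313/393): 2313 mod 393 = 348, so (2313/393) = (348/393)
factor out 2^2: 348 = 2^2·87; with 393 mod 8 = 1, (2/393) = +1; sign now -1; continue with (87/393)
flip (87/393) -> (393/87): both odd, 87 mod 4 = 3, 393 mod 4 = 1, so the flip contributes +1; sign now -1
(393/87): 393 mod 87 = 45, so (393/87) = (45/87)
flip (45/87) -> (87/45): both odd, 45 mod 4 = 1, 87 mod 4 = 3, so the flip contributes +1; sign now -1
(87/45): 87 mod 45 = 42, so (87/45) = (42/45)
factor out 2^1: 42 = 2^1·21; with 45 mod 8 = 5, (2/45) = -1; sign now +1; continue with (21/45)
flip (21/45) -> (45/21): both odd, 21 mod 4 = 1, 45 mod 4 = 1, so the flip contributes +1; sign now +1
(45/21): 45 mod 21 = 3, so (45/21) = (3/21)
flip (3/21) -> (21/3): both odd, 3 mod 4 = 3, 21 mod 4 = 1, so the flip contributes +1; sign now +1
(21/3): 21 mod 3 = 0, so (21/3) = (0/3)
reached (0/3); gcd(a, n) > 1, so (0/3) = 0 and the symbol is 0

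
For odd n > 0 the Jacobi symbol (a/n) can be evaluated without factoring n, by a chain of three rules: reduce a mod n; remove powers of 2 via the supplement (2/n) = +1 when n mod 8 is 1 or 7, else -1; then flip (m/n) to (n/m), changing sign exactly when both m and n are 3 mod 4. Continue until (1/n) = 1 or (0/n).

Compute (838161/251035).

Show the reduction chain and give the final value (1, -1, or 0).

-1

(838161/251035) = (85056/251035)   [reduce mod 251035]
85056 = 2^6·1329; (2/251035) = -1 since 251035 mod 8 = 3, so (85056/251035) = (-1)^6·(1329/251035); sign now +1
reciprocity: (1329/251035) = +1·(251035/1329) since 1329 mod 4 = 1, 251035 mod 4 = 3; sign now +1
(251035/1329) = (1183/1329)   [reduce mod 1329]
reciprocity: (1183/1329) = +1·(1329/1183) since 1183 mod 4 = 3, 1329 mod 4 = 1; sign now +1
(1329/1183) = (146/1183)   [reduce mod 1183]
146 = 2^1·73; (2/1183) = +1 since 1183 mod 8 = 7, so (146/1183) = (+1)^1·(73/1183); sign now +1
reciprocity: (73/1183) = +1·(1183/73) since 73 mod 4 = 1, 1183 mod 4 = 3; sign now +1
(1183/73) = (15/73)   [reduce mod 73]
reciprocity: (15/73) = +1·(73/15) since 15 mod 4 = 3, 73 mod 4 = 1; sign now +1
(73/15) = (13/15)   [reduce mod 15]
reciprocity: (13/15) = +1·(15/13) since 13 mod 4 = 1, 15 mod 4 = 3; sign now +1
(15/13) = (2/13)   [reduce mod 13]
2 = 2^1·1; (2/13) = -1 since 13 mod 8 = 5, so (2/13) = (-1)^1·(1/13); sign now -1
(1/13) = 1; final value = sign = -1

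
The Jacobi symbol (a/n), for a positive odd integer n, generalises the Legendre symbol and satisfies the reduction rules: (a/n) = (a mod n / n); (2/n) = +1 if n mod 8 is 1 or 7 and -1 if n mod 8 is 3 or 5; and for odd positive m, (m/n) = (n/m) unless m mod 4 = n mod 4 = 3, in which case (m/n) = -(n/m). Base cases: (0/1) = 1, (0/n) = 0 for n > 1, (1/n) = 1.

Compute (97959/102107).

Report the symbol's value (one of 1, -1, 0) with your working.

reciprocity: (97959/102107) = -1·(102107/97959) since 97959 mod 4 = 3, 102107 mod 4 = 3; sign now -1
(102107/97959) = (4148/97959)   [reduce mod 97959]
4148 = 2^2·1037; (2/97959) = +1 since 97959 mod 8 = 7, so (4148/97959) = (+1)^2·(1037/97959); sign now -1
reciprocity: (1037/97959) = +1·(97959/1037) since 1037 mod 4 = 1, 97959 mod 4 = 3; sign now -1
(97959/1037) = (481/1037)   [reduce mod 1037]
reciprocity: (481/1037) = +1·(1037/481) since 481 mod 4 = 1, 1037 mod 4 = 1; sign now -1
(1037/481) = (75/481)   [reduce mod 481]
reciprocity: (75/481) = +1·(481/75) since 75 mod 4 = 3, 481 mod 4 = 1; sign now -1
(481/75) = (31/75)   [reduce mod 75]
reciprocity: (31/75) = -1·(75/31) since 31 mod 4 = 3, 75 mod 4 = 3; sign now +1
(75/31) = (13/31)   [reduce mod 31]
reciprocity: (13/31) = +1·(31/13) since 13 mod 4 = 1, 31 mod 4 = 3; sign now +1
(31/13) = (5/13)   [reduce mod 13]
reciprocity: (5/13) = +1·(13/5) since 5 mod 4 = 1, 13 mod 4 = 1; sign now +1
(13/5) = (3/5)   [reduce mod 5]
reciprocity: (3/5) = +1·(5/3) since 3 mod 4 = 3, 5 mod 4 = 1; sign now +1
(5/3) = (2/3)   [reduce mod 3]
2 = 2^1·1; (2/3) = -1 since 3 mod 8 = 3, so (2/3) = (-1)^1·(1/3); sign now -1
(1/3) = 1; final value = sign = -1

-1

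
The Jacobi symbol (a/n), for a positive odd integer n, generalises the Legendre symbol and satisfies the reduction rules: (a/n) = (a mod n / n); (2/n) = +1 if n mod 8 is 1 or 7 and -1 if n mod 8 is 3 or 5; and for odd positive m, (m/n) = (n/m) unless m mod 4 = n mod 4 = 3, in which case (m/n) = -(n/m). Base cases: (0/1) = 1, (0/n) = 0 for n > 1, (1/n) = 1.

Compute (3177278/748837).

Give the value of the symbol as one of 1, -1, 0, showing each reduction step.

(3177278/748837) = (181930/748837)   [reduce mod 748837]
181930 = 2^1·90965; (2/748837) = -1 since 748837 mod 8 = 5, so (181930/748837) = (-1)^1·(90965/748837); sign now -1
reciprocity: (90965/748837) = +1·(748837/90965) since 90965 mod 4 = 1, 748837 mod 4 = 1; sign now -1
(748837/90965) = (21117/90965)   [reduce mod 90965]
reciprocity: (21117/90965) = +1·(90965/21117) since 21117 mod 4 = 1, 90965 mod 4 = 1; sign now -1
(90965/21117) = (6497/21117)   [reduce mod 21117]
reciprocity: (6497/21117) = +1·(21117/6497) since 6497 mod 4 = 1, 21117 mod 4 = 1; sign now -1
(21117/6497) = (1626/6497)   [reduce mod 6497]
1626 = 2^1·813; (2/6497) = +1 since 6497 mod 8 = 1, so (1626/6497) = (+1)^1·(813/6497); sign now -1
reciprocity: (813/6497) = +1·(6497/813) since 813 mod 4 = 1, 6497 mod 4 = 1; sign now -1
(6497/813) = (806/813)   [reduce mod 813]
806 = 2^1·403; (2/813) = -1 since 813 mod 8 = 5, so (806/813) = (-1)^1·(403/813); sign now +1
reciprocity: (403/813) = +1·(813/403) since 403 mod 4 = 3, 813 mod 4 = 1; sign now +1
(813/403) = (7/403)   [reduce mod 403]
reciprocity: (7/403) = -1·(403/7) since 7 mod 4 = 3, 403 mod 4 = 3; sign now -1
(403/7) = (4/7)   [reduce mod 7]
4 = 2^2·1; (2/7) = +1 since 7 mod 8 = 7, so (4/7) = (+1)^2·(1/7); sign now -1
(1/7) = 1; final value = sign = -1

-1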